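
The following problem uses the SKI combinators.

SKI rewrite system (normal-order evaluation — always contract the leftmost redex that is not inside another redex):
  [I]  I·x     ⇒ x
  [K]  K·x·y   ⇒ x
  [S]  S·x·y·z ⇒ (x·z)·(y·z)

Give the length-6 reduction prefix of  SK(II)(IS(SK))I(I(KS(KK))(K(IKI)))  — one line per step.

Answer: after 6 steps: I(I(KS(KK))(K(IKI)))

Working:
  start: SK(II)(IS(SK))I(I(KS(KK))(K(IKI)))
  →1  K(IS(SK))(II(IS(SK)))I(I(KS(KK))(K(IKI)))
  →2  IS(SK)I(I(KS(KK))(K(IKI)))
  →3  S(SK)I(I(KS(KK))(K(IKI)))
  →4  SK(I(KS(KK))(K(IKI)))(I(I(KS(KK))(K(IKI))))
  →5  K(I(I(KS(KK))(K(IKI))))(I(KS(KK))(K(IKI))(I(I(KS(KK))(K(IKI)))))
  →6  I(I(KS(KK))(K(IKI)))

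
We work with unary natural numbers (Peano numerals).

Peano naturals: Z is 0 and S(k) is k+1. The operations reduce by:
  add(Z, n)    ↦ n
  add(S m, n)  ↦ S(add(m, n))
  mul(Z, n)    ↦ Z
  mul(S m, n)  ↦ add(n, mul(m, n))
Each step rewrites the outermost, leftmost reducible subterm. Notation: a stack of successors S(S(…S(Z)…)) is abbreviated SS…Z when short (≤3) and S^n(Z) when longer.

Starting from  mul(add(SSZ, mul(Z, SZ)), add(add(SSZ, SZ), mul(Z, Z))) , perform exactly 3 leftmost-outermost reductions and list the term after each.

  start: mul(add(SSZ, mul(Z, SZ)), add(add(SSZ, SZ), mul(Z, Z)))
  [1] mul(S(add(SZ, mul(Z, SZ))), add(add(SSZ, SZ), mul(Z, Z)))
  [2] add(add(add(SSZ, SZ), mul(Z, Z)), mul(add(SZ, mul(Z, SZ)), add(add(SSZ, SZ), mul(Z, Z))))
  [3] add(add(S(add(SZ, SZ)), mul(Z, Z)), mul(add(SZ, mul(Z, SZ)), add(add(SSZ, SZ), mul(Z, Z))))

Answer: after 3 steps: add(add(S(add(SZ, SZ)), mul(Z, Z)), mul(add(SZ, mul(Z, SZ)), add(add(SSZ, SZ), mul(Z, Z))))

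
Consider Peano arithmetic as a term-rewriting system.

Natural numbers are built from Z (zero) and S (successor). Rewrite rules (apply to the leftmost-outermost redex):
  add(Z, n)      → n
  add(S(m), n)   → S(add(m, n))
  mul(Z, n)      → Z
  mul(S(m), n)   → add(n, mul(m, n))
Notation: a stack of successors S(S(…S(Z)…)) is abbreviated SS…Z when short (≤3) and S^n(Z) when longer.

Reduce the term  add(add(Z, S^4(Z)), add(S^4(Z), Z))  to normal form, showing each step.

  start: add(add(Z, S^4(Z)), add(S^4(Z), Z))
  →1  add(S^4(Z), add(S^4(Z), Z))
  →2  S(add(SSSZ, add(S^4(Z), Z)))
  →3  S(S(add(SSZ, add(S^4(Z), Z))))
  →4  S(S(S(add(SZ, add(S^4(Z), Z)))))
  →5  S(S(S(S(add(Z, add(S^4(Z), Z))))))
  →6  S(S(S(S(add(S^4(Z), Z)))))
  →7  S(S(S(S(S(add(SSSZ, Z))))))
  →8  S(S(S(S(S(S(add(SSZ, Z)))))))
  →9  S(S(S(S(S(S(S(add(SZ, Z))))))))
  →10  S(S(S(S(S(S(S(S(add(Z, Z)))))))))
  →11  S^8(Z)

Answer: normal form = S^8(Z)  (in 11 steps)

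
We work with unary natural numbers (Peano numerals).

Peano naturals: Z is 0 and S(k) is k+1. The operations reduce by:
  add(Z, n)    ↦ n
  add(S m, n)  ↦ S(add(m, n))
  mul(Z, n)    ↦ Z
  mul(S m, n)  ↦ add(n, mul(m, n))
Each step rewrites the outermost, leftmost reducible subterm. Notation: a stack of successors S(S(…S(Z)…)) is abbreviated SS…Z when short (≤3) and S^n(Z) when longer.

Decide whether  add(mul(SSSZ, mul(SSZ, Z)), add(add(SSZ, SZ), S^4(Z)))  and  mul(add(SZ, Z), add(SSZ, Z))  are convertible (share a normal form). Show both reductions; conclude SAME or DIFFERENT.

Answer: DIFFERENT — A ⇓ S^7(Z), B ⇓ SSZ

Reduction:
Term A:
  start: add(mul(SSSZ, mul(SSZ, Z)), add(add(SSZ, SZ), S^4(Z)))
  →1  add(add(mul(SSZ, Z), mul(SSZ, mul(SSZ, Z))), add(add(SSZ, SZ), S^4(Z)))
  →2  add(add(add(Z, mul(SZ, Z)), mul(SSZ, mul(SSZ, Z))), add(add(SSZ, SZ), S^4(Z)))
  →3  add(add(mul(SZ, Z), mul(SSZ, mul(SSZ, Z))), add(add(SSZ, SZ), S^4(Z)))
  →4  add(add(add(Z, mul(Z, Z)), mul(SSZ, mul(SSZ, Z))), add(add(SSZ, SZ), S^4(Z)))
  →5  add(add(mul(Z, Z), mul(SSZ, mul(SSZ, Z))), add(add(SSZ, SZ), S^4(Z)))
  →6  add(add(Z, mul(SSZ, mul(SSZ, Z))), add(add(SSZ, SZ), S^4(Z)))
  →7  add(mul(SSZ, mul(SSZ, Z)), add(add(SSZ, SZ), S^4(Z)))
  →8  add(add(mul(SSZ, Z), mul(SZ, mul(SSZ, Z))), add(add(SSZ, SZ), S^4(Z)))
  →9  add(add(add(Z, mul(SZ, Z)), mul(SZ, mul(SSZ, Z))), add(add(SSZ, SZ), S^4(Z)))
  →10  add(add(mul(SZ, Z), mul(SZ, mul(SSZ, Z))), add(add(SSZ, SZ), S^4(Z)))
  →11  add(add(add(Z, mul(Z, Z)), mul(SZ, mul(SSZ, Z))), add(add(SSZ, SZ), S^4(Z)))
  →12  add(add(mul(Z, Z), mul(SZ, mul(SSZ, Z))), add(add(SSZ, SZ), S^4(Z)))
  →13  add(add(Z, mul(SZ, mul(SSZ, Z))), add(add(SSZ, SZ), S^4(Z)))
  →14  add(mul(SZ, mul(SSZ, Z)), add(add(SSZ, SZ), S^4(Z)))
  →15  add(add(mul(SSZ, Z), mul(Z, mul(SSZ, Z))), add(add(SSZ, SZ), S^4(Z)))
  →16  add(add(add(Z, mul(SZ, Z)), mul(Z, mul(SSZ, Z))), add(add(SSZ, SZ), S^4(Z)))
  →17  add(add(mul(SZ, Z), mul(Z, mul(SSZ, Z))), add(add(SSZ, SZ), S^4(Z)))
  →18  add(add(add(Z, mul(Z, Z)), mul(Z, mul(SSZ, Z))), add(add(SSZ, SZ), S^4(Z)))
  →19  add(add(mul(Z, Z), mul(Z, mul(SSZ, Z))), add(add(SSZ, SZ), S^4(Z)))
  →20  add(add(Z, mul(Z, mul(SSZ, Z))), add(add(SSZ, SZ), S^4(Z)))
  →21  add(mul(Z, mul(SSZ, Z)), add(add(SSZ, SZ), S^4(Z)))
  →22  add(Z, add(add(SSZ, SZ), S^4(Z)))
  →23  add(add(SSZ, SZ), S^4(Z))
  →24  add(S(add(SZ, SZ)), S^4(Z))
  →25  S(add(add(SZ, SZ), S^4(Z)))
  →26  S(add(S(add(Z, SZ)), S^4(Z)))
  →27  S(S(add(add(Z, SZ), S^4(Z))))
  →28  S(S(add(SZ, S^4(Z))))
  →29  S(S(S(add(Z, S^4(Z)))))
  →30  S^7(Z)

Term B:
  start: mul(add(SZ, Z), add(SSZ, Z))
  →1  mul(S(add(Z, Z)), add(SSZ, Z))
  →2  add(add(SSZ, Z), mul(add(Z, Z), add(SSZ, Z)))
  →3  add(S(add(SZ, Z)), mul(add(Z, Z), add(SSZ, Z)))
  →4  S(add(add(SZ, Z), mul(add(Z, Z), add(SSZ, Z))))
  →5  S(add(S(add(Z, Z)), mul(add(Z, Z), add(SSZ, Z))))
  →6  S(S(add(add(Z, Z), mul(add(Z, Z), add(SSZ, Z)))))
  →7  S(S(add(Z, mul(add(Z, Z), add(SSZ, Z)))))
  →8  S(S(mul(add(Z, Z), add(SSZ, Z))))
  →9  S(S(mul(Z, add(SSZ, Z))))
  →10  SSZ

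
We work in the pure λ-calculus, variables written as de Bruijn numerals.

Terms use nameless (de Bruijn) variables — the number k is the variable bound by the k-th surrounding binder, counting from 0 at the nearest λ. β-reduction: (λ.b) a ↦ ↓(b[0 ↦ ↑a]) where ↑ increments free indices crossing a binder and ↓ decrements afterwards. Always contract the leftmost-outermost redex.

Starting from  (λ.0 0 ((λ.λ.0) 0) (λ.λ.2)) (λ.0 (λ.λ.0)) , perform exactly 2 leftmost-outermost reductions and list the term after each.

Answer: after 2 steps: (λ.0 (λ.λ.0)) (λ.λ.0) ((λ.λ.0) (λ.0 (λ.λ.0))) (λ.λ.λ.0 (λ.λ.0))

Derivation:
  start: (λ.0 0 ((λ.λ.0) 0) (λ.λ.2)) (λ.0 (λ.λ.0))
  [1] (λ.0 (λ.λ.0)) (λ.0 (λ.λ.0)) ((λ.λ.0) (λ.0 (λ.λ.0))) (λ.λ.λ.0 (λ.λ.0))
  [2] (λ.0 (λ.λ.0)) (λ.λ.0) ((λ.λ.0) (λ.0 (λ.λ.0))) (λ.λ.λ.0 (λ.λ.0))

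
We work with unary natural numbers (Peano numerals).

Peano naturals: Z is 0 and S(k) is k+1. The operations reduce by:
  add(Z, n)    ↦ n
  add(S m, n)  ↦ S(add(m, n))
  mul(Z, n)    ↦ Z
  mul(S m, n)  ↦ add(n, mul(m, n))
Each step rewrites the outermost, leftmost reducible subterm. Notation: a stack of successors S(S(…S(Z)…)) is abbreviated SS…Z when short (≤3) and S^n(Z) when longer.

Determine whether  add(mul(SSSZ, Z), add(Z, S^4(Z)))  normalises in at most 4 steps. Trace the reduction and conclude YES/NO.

  start: add(mul(SSSZ, Z), add(Z, S^4(Z)))
  →1  add(add(Z, mul(SSZ, Z)), add(Z, S^4(Z)))
  →2  add(mul(SSZ, Z), add(Z, S^4(Z)))
  →3  add(add(Z, mul(SZ, Z)), add(Z, S^4(Z)))
  →4  add(mul(SZ, Z), add(Z, S^4(Z)))

Answer: NO — after 4 steps the term is add(mul(SZ, Z), add(Z, S^4(Z))), not yet normal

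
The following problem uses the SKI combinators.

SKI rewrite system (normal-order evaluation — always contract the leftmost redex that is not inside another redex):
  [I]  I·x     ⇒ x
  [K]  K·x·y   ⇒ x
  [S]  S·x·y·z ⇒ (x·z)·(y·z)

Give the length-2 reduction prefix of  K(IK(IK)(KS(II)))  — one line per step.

  start: K(IK(IK)(KS(II)))
  step 1: K(K(IK)(KS(II)))
  step 2: K(IK)

Answer: after 2 steps: K(IK)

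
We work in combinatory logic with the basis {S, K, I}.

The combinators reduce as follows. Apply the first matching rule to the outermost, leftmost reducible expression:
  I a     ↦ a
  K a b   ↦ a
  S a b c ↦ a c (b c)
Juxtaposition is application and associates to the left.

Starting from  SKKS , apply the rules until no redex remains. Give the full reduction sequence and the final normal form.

  start: SKKS
  step 1: KS(KS)
  step 2: S

Answer: normal form = S  (in 2 steps)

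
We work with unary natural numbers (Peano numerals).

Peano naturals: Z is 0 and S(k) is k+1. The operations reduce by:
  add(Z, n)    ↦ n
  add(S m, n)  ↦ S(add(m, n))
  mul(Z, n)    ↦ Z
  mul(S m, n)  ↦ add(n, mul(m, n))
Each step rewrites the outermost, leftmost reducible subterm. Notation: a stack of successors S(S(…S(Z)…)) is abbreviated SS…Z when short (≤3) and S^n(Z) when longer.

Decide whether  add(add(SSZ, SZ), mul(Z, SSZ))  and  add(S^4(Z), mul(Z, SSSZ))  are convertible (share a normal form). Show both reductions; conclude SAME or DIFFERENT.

Answer: DIFFERENT — A ⇓ SSSZ, B ⇓ S^4(Z)

Derivation:
Term A:
  start: add(add(SSZ, SZ), mul(Z, SSZ))
  →1  add(S(add(SZ, SZ)), mul(Z, SSZ))
  →2  S(add(add(SZ, SZ), mul(Z, SSZ)))
  →3  S(add(S(add(Z, SZ)), mul(Z, SSZ)))
  →4  S(S(add(add(Z, SZ), mul(Z, SSZ))))
  →5  S(S(add(SZ, mul(Z, SSZ))))
  →6  S(S(S(add(Z, mul(Z, SSZ)))))
  →7  S(S(S(mul(Z, SSZ))))
  →8  SSSZ

Term B:
  start: add(S^4(Z), mul(Z, SSSZ))
  →1  S(add(SSSZ, mul(Z, SSSZ)))
  →2  S(S(add(SSZ, mul(Z, SSSZ))))
  →3  S(S(S(add(SZ, mul(Z, SSSZ)))))
  →4  S(S(S(S(add(Z, mul(Z, SSSZ))))))
  →5  S(S(S(S(mul(Z, SSSZ)))))
  →6  S^4(Z)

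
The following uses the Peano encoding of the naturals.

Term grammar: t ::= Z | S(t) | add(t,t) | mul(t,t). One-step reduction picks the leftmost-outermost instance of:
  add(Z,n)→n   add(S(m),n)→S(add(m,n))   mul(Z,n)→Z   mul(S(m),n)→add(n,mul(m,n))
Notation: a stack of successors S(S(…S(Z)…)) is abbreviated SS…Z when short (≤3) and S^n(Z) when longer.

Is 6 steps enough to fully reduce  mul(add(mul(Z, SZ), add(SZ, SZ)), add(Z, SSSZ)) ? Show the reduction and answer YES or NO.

Answer: NO — after 6 steps the term is S(add(SSZ, mul(add(Z, SZ), add(Z, SSSZ)))), not yet normal

Reduction:
  start: mul(add(mul(Z, SZ), add(SZ, SZ)), add(Z, SSSZ))
  step 1: mul(add(Z, add(SZ, SZ)), add(Z, SSSZ))
  step 2: mul(add(SZ, SZ), add(Z, SSSZ))
  step 3: mul(S(add(Z, SZ)), add(Z, SSSZ))
  step 4: add(add(Z, SSSZ), mul(add(Z, SZ), add(Z, SSSZ)))
  step 5: add(SSSZ, mul(add(Z, SZ), add(Z, SSSZ)))
  step 6: S(add(SSZ, mul(add(Z, SZ), add(Z, SSSZ))))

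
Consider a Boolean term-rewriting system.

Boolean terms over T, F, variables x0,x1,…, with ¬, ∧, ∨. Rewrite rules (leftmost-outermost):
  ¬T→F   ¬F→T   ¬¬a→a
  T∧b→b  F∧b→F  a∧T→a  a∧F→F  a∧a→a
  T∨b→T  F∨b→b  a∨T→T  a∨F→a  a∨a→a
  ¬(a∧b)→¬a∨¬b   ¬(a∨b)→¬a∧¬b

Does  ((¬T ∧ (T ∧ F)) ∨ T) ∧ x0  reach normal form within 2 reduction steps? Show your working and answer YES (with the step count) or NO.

  start: ((¬T ∧ (T ∧ F)) ∨ T) ∧ x0
  [1] T ∧ x0
  [2] x0

Answer: YES — reaches normal form x0 in 2 ≤ 2 steps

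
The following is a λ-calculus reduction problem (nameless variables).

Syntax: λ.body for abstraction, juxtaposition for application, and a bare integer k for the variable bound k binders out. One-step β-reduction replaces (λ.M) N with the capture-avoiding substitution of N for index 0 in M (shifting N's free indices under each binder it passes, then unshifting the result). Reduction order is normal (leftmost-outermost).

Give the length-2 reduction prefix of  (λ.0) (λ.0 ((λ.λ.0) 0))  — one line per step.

Answer: after 2 steps: λ.0 (λ.0)

Derivation:
  start: (λ.0) (λ.0 ((λ.λ.0) 0))
  →1  λ.0 ((λ.λ.0) 0)
  →2  λ.0 (λ.0)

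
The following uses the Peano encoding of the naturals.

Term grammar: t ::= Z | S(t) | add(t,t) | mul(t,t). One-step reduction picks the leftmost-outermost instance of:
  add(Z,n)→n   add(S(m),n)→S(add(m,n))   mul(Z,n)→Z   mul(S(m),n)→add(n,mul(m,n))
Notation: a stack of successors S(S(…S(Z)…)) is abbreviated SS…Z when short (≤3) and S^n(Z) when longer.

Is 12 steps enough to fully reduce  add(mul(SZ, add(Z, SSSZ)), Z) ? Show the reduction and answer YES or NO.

  start: add(mul(SZ, add(Z, SSSZ)), Z)
  →1  add(add(add(Z, SSSZ), mul(Z, add(Z, SSSZ))), Z)
  →2  add(add(SSSZ, mul(Z, add(Z, SSSZ))), Z)
  →3  add(S(add(SSZ, mul(Z, add(Z, SSSZ)))), Z)
  →4  S(add(add(SSZ, mul(Z, add(Z, SSSZ))), Z))
  →5  S(add(S(add(SZ, mul(Z, add(Z, SSSZ)))), Z))
  →6  S(S(add(add(SZ, mul(Z, add(Z, SSSZ))), Z)))
  →7  S(S(add(S(add(Z, mul(Z, add(Z, SSSZ)))), Z)))
  →8  S(S(S(add(add(Z, mul(Z, add(Z, SSSZ))), Z))))
  →9  S(S(S(add(mul(Z, add(Z, SSSZ)), Z))))
  →10  S(S(S(add(Z, Z))))
  →11  SSSZ

Answer: YES — reaches normal form SSSZ in 11 ≤ 12 steps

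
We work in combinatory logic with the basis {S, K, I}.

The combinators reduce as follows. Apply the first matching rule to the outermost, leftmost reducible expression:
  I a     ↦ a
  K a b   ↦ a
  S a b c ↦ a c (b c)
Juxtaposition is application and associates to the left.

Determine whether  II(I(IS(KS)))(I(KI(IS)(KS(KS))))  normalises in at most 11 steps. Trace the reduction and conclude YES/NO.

  start: II(I(IS(KS)))(I(KI(IS)(KS(KS))))
  →1  I(I(IS(KS)))(I(KI(IS)(KS(KS))))
  →2  I(IS(KS))(I(KI(IS)(KS(KS))))
  →3  IS(KS)(I(KI(IS)(KS(KS))))
  →4  S(KS)(I(KI(IS)(KS(KS))))
  →5  S(KS)(KI(IS)(KS(KS)))
  →6  S(KS)(I(KS(KS)))
  →7  S(KS)(KS(KS))
  →8  S(KS)S

Answer: YES — reaches normal form S(KS)S in 8 ≤ 11 steps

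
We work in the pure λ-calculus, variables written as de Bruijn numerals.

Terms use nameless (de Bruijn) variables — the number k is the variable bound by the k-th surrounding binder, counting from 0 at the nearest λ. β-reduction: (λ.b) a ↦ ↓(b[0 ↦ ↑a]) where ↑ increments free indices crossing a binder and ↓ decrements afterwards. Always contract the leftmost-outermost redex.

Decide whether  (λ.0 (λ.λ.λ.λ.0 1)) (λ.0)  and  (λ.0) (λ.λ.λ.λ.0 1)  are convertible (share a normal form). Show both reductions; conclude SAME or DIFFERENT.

Answer: SAME — A ⇓ λ.λ.λ.λ.0 1, B ⇓ λ.λ.λ.λ.0 1

Derivation:
Term A:
  start: (λ.0 (λ.λ.λ.λ.0 1)) (λ.0)
  [1] (λ.0) (λ.λ.λ.λ.0 1)
  [2] λ.λ.λ.λ.0 1

Term B:
  start: (λ.0) (λ.λ.λ.λ.0 1)
  [1] λ.λ.λ.λ.0 1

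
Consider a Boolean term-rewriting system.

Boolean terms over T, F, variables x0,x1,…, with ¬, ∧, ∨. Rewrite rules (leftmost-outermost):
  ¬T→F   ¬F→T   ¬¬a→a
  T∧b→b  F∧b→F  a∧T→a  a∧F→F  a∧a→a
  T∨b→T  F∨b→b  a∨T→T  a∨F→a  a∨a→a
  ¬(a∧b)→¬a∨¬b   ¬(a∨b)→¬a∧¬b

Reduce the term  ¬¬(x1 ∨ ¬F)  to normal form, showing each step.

  start: ¬¬(x1 ∨ ¬F)
  step 1: x1 ∨ ¬F
  step 2: x1 ∨ T
  step 3: T

Answer: normal form = T  (in 3 steps)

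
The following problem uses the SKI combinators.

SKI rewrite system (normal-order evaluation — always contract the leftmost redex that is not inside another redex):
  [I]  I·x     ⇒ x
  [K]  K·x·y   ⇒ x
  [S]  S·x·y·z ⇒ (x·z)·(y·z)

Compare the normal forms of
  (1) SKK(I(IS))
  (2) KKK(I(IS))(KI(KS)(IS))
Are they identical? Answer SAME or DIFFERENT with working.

Term A:
  start: SKK(I(IS))
  step 1: K(I(IS))(K(I(IS)))
  step 2: I(IS)
  step 3: IS
  step 4: S

Term B:
  start: KKK(I(IS))(KI(KS)(IS))
  step 1: K(I(IS))(KI(KS)(IS))
  step 2: I(IS)
  step 3: IS
  step 4: S

Answer: SAME — A ⇓ S, B ⇓ S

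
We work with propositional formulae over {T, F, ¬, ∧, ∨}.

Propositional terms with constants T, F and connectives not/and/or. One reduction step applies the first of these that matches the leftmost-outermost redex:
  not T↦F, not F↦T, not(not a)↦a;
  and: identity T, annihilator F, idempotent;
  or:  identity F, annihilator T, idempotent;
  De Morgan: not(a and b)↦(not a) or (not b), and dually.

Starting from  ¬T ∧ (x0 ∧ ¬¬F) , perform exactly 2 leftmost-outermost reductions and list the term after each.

Answer: after 2 steps: F

Reduction:
  start: ¬T ∧ (x0 ∧ ¬¬F)
  [1] F ∧ (x0 ∧ ¬¬F)
  [2] F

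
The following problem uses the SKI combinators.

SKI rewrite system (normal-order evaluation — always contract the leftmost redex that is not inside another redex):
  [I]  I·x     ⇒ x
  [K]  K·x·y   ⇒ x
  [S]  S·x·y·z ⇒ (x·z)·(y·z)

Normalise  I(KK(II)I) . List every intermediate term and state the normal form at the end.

Answer: normal form = KI  (in 2 steps)

Working:
  start: I(KK(II)I)
  →1  KK(II)I
  →2  KI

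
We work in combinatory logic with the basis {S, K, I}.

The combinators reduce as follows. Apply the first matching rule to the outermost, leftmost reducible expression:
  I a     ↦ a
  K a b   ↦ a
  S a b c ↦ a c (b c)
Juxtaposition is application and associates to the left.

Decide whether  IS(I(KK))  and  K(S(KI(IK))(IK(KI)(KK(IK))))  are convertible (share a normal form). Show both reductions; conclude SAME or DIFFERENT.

Term A:
  start: IS(I(KK))
  step 1: S(I(KK))
  step 2: S(KK)

Term B:
  start: K(S(KI(IK))(IK(KI)(KK(IK))))
  step 1: K(SI(IK(KI)(KK(IK))))
  step 2: K(SI(K(KI)(KK(IK))))
  step 3: K(SI(KI))

Answer: DIFFERENT — A ⇓ S(KK), B ⇓ K(SI(KI))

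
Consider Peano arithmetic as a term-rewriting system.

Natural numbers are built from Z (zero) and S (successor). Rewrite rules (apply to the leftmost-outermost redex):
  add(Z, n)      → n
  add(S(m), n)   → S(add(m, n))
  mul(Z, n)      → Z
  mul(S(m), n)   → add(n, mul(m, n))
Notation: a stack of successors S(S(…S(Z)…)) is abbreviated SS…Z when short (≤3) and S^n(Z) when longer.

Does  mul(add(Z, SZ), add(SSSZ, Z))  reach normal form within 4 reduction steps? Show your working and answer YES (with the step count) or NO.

  start: mul(add(Z, SZ), add(SSSZ, Z))
  →1  mul(SZ, add(SSSZ, Z))
  →2  add(add(SSSZ, Z), mul(Z, add(SSSZ, Z)))
  →3  add(S(add(SSZ, Z)), mul(Z, add(SSSZ, Z)))
  →4  S(add(add(SSZ, Z), mul(Z, add(SSSZ, Z))))

Answer: NO — after 4 steps the term is S(add(add(SSZ, Z), mul(Z, add(SSSZ, Z)))), not yet normal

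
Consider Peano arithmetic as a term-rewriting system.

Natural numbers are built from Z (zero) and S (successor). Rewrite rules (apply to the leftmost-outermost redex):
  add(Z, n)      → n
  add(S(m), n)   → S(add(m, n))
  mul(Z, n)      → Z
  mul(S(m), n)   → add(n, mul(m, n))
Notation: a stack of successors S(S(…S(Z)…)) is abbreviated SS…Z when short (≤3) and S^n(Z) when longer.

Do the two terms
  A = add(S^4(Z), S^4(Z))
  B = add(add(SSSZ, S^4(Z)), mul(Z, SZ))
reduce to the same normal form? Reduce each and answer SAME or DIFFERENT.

Term A:
  start: add(S^4(Z), S^4(Z))
  →1  S(add(SSSZ, S^4(Z)))
  →2  S(S(add(SSZ, S^4(Z))))
  →3  S(S(S(add(SZ, S^4(Z)))))
  →4  S(S(S(S(add(Z, S^4(Z))))))
  →5  S^8(Z)

Term B:
  start: add(add(SSSZ, S^4(Z)), mul(Z, SZ))
  →1  add(S(add(SSZ, S^4(Z))), mul(Z, SZ))
  →2  S(add(add(SSZ, S^4(Z)), mul(Z, SZ)))
  →3  S(add(S(add(SZ, S^4(Z))), mul(Z, SZ)))
  →4  S(S(add(add(SZ, S^4(Z)), mul(Z, SZ))))
  →5  S(S(add(S(add(Z, S^4(Z))), mul(Z, SZ))))
  →6  S(S(S(add(add(Z, S^4(Z)), mul(Z, SZ)))))
  →7  S(S(S(add(S^4(Z), mul(Z, SZ)))))
  →8  S(S(S(S(add(SSSZ, mul(Z, SZ))))))
  →9  S(S(S(S(S(add(SSZ, mul(Z, SZ)))))))
  →10  S(S(S(S(S(S(add(SZ, mul(Z, SZ))))))))
  →11  S(S(S(S(S(S(S(add(Z, mul(Z, SZ)))))))))
  →12  S(S(S(S(S(S(S(mul(Z, SZ))))))))
  →13  S^7(Z)

Answer: DIFFERENT — A ⇓ S^8(Z), B ⇓ S^7(Z)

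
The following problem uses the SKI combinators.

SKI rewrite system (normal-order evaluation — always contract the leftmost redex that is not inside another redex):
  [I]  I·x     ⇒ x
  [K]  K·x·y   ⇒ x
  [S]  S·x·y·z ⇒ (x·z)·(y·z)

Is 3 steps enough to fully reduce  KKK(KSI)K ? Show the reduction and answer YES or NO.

Answer: YES — reaches normal form S in 3 ≤ 3 steps

Reduction:
  start: KKK(KSI)K
  step 1: K(KSI)K
  step 2: KSI
  step 3: S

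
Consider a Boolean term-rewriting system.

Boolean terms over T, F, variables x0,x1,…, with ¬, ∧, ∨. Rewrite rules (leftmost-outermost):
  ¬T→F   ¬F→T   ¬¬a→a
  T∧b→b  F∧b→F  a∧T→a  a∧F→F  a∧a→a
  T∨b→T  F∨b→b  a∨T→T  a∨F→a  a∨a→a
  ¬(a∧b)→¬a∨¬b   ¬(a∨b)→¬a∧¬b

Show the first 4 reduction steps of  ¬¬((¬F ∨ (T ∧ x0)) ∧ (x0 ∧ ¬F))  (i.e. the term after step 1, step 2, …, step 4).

  start: ¬¬((¬F ∨ (T ∧ x0)) ∧ (x0 ∧ ¬F))
  step 1: (¬F ∨ (T ∧ x0)) ∧ (x0 ∧ ¬F)
  step 2: (T ∨ (T ∧ x0)) ∧ (x0 ∧ ¬F)
  step 3: T ∧ (x0 ∧ ¬F)
  step 4: x0 ∧ ¬F

Answer: after 4 steps: x0 ∧ ¬F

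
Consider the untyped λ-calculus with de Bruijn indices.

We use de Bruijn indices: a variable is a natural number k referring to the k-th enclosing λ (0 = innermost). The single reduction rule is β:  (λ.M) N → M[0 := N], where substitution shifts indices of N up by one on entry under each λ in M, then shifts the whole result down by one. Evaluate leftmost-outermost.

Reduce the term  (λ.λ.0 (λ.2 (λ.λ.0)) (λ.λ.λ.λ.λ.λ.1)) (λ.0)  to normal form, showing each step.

  start: (λ.λ.0 (λ.2 (λ.λ.0)) (λ.λ.λ.λ.λ.λ.1)) (λ.0)
  step 1: λ.0 (λ.(λ.0) (λ.λ.0)) (λ.λ.λ.λ.λ.λ.1)
  step 2: λ.0 (λ.λ.λ.0) (λ.λ.λ.λ.λ.λ.1)

Answer: normal form = λ.0 (λ.λ.λ.0) (λ.λ.λ.λ.λ.λ.1)  (in 2 steps)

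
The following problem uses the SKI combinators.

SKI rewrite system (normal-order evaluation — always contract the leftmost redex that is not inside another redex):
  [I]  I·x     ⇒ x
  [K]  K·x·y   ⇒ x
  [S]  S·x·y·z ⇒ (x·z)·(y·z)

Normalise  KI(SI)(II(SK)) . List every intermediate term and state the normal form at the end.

  start: KI(SI)(II(SK))
  [1] I(II(SK))
  [2] II(SK)
  [3] I(SK)
  [4] SK

Answer: normal form = SK  (in 4 steps)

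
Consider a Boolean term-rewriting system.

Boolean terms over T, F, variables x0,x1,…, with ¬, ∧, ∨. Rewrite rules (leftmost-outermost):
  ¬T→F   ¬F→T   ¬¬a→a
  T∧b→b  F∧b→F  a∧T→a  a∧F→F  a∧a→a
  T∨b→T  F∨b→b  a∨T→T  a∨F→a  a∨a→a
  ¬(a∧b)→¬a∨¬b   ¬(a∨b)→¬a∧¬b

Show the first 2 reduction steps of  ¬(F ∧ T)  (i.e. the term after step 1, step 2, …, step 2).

Answer: after 2 steps: T ∨ ¬T

Working:
  start: ¬(F ∧ T)
  →1  ¬F ∨ ¬T
  →2  T ∨ ¬T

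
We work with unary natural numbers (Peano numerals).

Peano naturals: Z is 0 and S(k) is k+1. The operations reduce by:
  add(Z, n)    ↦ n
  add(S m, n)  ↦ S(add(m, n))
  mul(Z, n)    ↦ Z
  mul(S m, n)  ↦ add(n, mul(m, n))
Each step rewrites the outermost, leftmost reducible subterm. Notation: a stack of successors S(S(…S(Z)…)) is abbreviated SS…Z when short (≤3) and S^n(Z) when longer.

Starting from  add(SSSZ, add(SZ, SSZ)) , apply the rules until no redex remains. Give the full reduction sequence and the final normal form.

  start: add(SSSZ, add(SZ, SSZ))
  step 1: S(add(SSZ, add(SZ, SSZ)))
  step 2: S(S(add(SZ, add(SZ, SSZ))))
  step 3: S(S(S(add(Z, add(SZ, SSZ)))))
  step 4: S(S(S(add(SZ, SSZ))))
  step 5: S(S(S(S(add(Z, SSZ)))))
  step 6: S^6(Z)

Answer: normal form = S^6(Z)  (in 6 steps)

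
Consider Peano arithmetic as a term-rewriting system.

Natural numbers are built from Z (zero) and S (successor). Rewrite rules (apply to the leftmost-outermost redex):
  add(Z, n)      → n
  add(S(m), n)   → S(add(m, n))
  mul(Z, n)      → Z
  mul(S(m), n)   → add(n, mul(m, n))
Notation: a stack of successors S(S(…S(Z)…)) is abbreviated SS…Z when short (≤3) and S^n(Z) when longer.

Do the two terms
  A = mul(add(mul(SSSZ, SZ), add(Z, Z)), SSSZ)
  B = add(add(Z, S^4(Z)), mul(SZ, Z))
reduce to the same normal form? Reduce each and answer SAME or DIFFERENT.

Term A:
  start: mul(add(mul(SSSZ, SZ), add(Z, Z)), SSSZ)
  →1  mul(add(add(SZ, mul(SSZ, SZ)), add(Z, Z)), SSSZ)
  →2  mul(add(S(add(Z, mul(SSZ, SZ))), add(Z, Z)), SSSZ)
  →3  mul(S(add(add(Z, mul(SSZ, SZ)), add(Z, Z))), SSSZ)
  →4  add(SSSZ, mul(add(add(Z, mul(SSZ, SZ)), add(Z, Z)), SSSZ))
  →5  S(add(SSZ, mul(add(add(Z, mul(SSZ, SZ)), add(Z, Z)), SSSZ)))
  →6  S(S(add(SZ, mul(add(add(Z, mul(SSZ, SZ)), add(Z, Z)), SSSZ))))
  →7  S(S(S(add(Z, mul(add(add(Z, mul(SSZ, SZ)), add(Z, Z)), SSSZ)))))
  →8  S(S(S(mul(add(add(Z, mul(SSZ, SZ)), add(Z, Z)), SSSZ))))
  →9  S(S(S(mul(add(mul(SSZ, SZ), add(Z, Z)), SSSZ))))
  →10  S(S(S(mul(add(add(SZ, mul(SZ, SZ)), add(Z, Z)), SSSZ))))
  →11  S(S(S(mul(add(S(add(Z, mul(SZ, SZ))), add(Z, Z)), SSSZ))))
  →12  S(S(S(mul(S(add(add(Z, mul(SZ, SZ)), add(Z, Z))), SSSZ))))
  →13  S(S(S(add(SSSZ, mul(add(add(Z, mul(SZ, SZ)), add(Z, Z)), SSSZ)))))
  →14  S(S(S(S(add(SSZ, mul(add(add(Z, mul(SZ, SZ)), add(Z, Z)), SSSZ))))))
  →15  S(S(S(S(S(add(SZ, mul(add(add(Z, mul(SZ, SZ)), add(Z, Z)), SSSZ)))))))
  →16  S(S(S(S(S(S(add(Z, mul(add(add(Z, mul(SZ, SZ)), add(Z, Z)), SSSZ))))))))
  →17  S(S(S(S(S(S(mul(add(add(Z, mul(SZ, SZ)), add(Z, Z)), SSSZ)))))))
  →18  S(S(S(S(S(S(mul(add(mul(SZ, SZ), add(Z, Z)), SSSZ)))))))
  →19  S(S(S(S(S(S(mul(add(add(SZ, mul(Z, SZ)), add(Z, Z)), SSSZ)))))))
  →20  S(S(S(S(S(S(mul(add(S(add(Z, mul(Z, SZ))), add(Z, Z)), SSSZ)))))))
  →21  S(S(S(S(S(S(mul(S(add(add(Z, mul(Z, SZ)), add(Z, Z))), SSSZ)))))))
  →22  S(S(S(S(S(S(add(SSSZ, mul(add(add(Z, mul(Z, SZ)), add(Z, Z)), SSSZ))))))))
  →23  S(S(S(S(S(S(S(add(SSZ, mul(add(add(Z, mul(Z, SZ)), add(Z, Z)), SSSZ)))))))))
  →24  S(S(S(S(S(S(S(S(add(SZ, mul(add(add(Z, mul(Z, SZ)), add(Z, Z)), SSSZ))))))))))
  →25  S(S(S(S(S(S(S(S(S(add(Z, mul(add(add(Z, mul(Z, SZ)), add(Z, Z)), SSSZ)))))))))))
  →26  S(S(S(S(S(S(S(S(S(mul(add(add(Z, mul(Z, SZ)), add(Z, Z)), SSSZ))))))))))
  →27  S(S(S(S(S(S(S(S(S(mul(add(mul(Z, SZ), add(Z, Z)), SSSZ))))))))))
  →28  S(S(S(S(S(S(S(S(S(mul(add(Z, add(Z, Z)), SSSZ))))))))))
  →29  S(S(S(S(S(S(S(S(S(mul(add(Z, Z), SSSZ))))))))))
  →30  S(S(S(S(S(S(S(S(S(mul(Z, SSSZ))))))))))
  →31  S^9(Z)

Term B:
  start: add(add(Z, S^4(Z)), mul(SZ, Z))
  →1  add(S^4(Z), mul(SZ, Z))
  →2  S(add(SSSZ, mul(SZ, Z)))
  →3  S(S(add(SSZ, mul(SZ, Z))))
  →4  S(S(S(add(SZ, mul(SZ, Z)))))
  →5  S(S(S(S(add(Z, mul(SZ, Z))))))
  →6  S(S(S(S(mul(SZ, Z)))))
  →7  S(S(S(S(add(Z, mul(Z, Z))))))
  →8  S(S(S(S(mul(Z, Z)))))
  →9  S^4(Z)

Answer: DIFFERENT — A ⇓ S^9(Z), B ⇓ S^4(Z)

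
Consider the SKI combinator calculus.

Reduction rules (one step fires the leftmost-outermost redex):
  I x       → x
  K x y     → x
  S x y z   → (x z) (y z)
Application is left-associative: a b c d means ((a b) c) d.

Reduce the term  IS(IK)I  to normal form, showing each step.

  start: IS(IK)I
  [1] S(IK)I
  [2] SKI

Answer: normal form = SKI  (in 2 steps)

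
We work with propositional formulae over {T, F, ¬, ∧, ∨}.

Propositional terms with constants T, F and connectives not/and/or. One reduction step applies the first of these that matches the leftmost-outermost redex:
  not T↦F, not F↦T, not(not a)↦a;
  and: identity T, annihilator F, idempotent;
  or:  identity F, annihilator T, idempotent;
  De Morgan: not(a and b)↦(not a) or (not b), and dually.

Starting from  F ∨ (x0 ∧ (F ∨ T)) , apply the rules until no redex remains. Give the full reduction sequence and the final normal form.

Answer: normal form = x0  (in 3 steps)

Derivation:
  start: F ∨ (x0 ∧ (F ∨ T))
  step 1: x0 ∧ (F ∨ T)
  step 2: x0 ∧ T
  step 3: x0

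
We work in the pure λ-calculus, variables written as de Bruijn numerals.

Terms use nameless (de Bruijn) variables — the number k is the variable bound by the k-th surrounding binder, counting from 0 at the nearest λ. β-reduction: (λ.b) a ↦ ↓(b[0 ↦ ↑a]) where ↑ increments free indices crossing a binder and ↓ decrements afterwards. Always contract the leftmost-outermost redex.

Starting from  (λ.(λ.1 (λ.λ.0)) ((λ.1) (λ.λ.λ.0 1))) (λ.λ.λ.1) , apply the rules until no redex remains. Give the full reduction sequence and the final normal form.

  start: (λ.(λ.1 (λ.λ.0)) ((λ.1) (λ.λ.λ.0 1))) (λ.λ.λ.1)
  →1  (λ.(λ.λ.λ.1) (λ.λ.0)) ((λ.λ.λ.λ.1) (λ.λ.λ.0 1))
  →2  (λ.λ.λ.1) (λ.λ.0)
  →3  λ.λ.1

Answer: normal form = λ.λ.1  (in 3 steps)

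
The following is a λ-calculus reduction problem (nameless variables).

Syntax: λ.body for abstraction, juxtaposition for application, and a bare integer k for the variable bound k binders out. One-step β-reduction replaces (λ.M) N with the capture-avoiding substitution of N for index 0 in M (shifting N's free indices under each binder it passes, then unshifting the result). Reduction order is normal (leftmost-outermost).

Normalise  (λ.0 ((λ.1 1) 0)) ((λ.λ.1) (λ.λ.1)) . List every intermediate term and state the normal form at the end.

Answer: normal form = λ.λ.1  (in 3 steps)

Reduction:
  start: (λ.0 ((λ.1 1) 0)) ((λ.λ.1) (λ.λ.1))
  →1  (λ.λ.1) (λ.λ.1) ((λ.(λ.λ.1) (λ.λ.1) ((λ.λ.1) (λ.λ.1))) ((λ.λ.1) (λ.λ.1)))
  →2  (λ.λ.λ.1) ((λ.(λ.λ.1) (λ.λ.1) ((λ.λ.1) (λ.λ.1))) ((λ.λ.1) (λ.λ.1)))
  →3  λ.λ.1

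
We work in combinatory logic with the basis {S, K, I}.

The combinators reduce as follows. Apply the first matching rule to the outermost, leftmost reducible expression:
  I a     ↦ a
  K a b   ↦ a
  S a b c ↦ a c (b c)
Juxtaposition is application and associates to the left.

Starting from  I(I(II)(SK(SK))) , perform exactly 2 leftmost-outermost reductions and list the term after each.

Answer: after 2 steps: II(SK(SK))

Working:
  start: I(I(II)(SK(SK)))
  step 1: I(II)(SK(SK))
  step 2: II(SK(SK))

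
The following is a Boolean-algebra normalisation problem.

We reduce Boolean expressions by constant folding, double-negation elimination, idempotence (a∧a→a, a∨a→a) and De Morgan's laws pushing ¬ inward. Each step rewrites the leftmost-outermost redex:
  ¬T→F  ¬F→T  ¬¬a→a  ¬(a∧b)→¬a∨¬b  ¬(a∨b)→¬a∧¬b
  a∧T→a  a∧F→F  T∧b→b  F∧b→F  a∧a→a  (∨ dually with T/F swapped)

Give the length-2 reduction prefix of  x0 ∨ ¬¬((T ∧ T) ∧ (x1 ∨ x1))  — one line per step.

  start: x0 ∨ ¬¬((T ∧ T) ∧ (x1 ∨ x1))
  step 1: x0 ∨ ((T ∧ T) ∧ (x1 ∨ x1))
  step 2: x0 ∨ (T ∧ (x1 ∨ x1))

Answer: after 2 steps: x0 ∨ (T ∧ (x1 ∨ x1))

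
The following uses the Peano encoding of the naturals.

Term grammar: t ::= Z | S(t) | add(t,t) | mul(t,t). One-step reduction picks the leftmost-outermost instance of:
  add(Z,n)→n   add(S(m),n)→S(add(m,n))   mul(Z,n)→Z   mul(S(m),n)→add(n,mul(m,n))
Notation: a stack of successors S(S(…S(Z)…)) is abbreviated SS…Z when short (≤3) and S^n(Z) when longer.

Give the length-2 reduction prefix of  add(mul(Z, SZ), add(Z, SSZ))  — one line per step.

Answer: after 2 steps: add(Z, SSZ)

Derivation:
  start: add(mul(Z, SZ), add(Z, SSZ))
  step 1: add(Z, add(Z, SSZ))
  step 2: add(Z, SSZ)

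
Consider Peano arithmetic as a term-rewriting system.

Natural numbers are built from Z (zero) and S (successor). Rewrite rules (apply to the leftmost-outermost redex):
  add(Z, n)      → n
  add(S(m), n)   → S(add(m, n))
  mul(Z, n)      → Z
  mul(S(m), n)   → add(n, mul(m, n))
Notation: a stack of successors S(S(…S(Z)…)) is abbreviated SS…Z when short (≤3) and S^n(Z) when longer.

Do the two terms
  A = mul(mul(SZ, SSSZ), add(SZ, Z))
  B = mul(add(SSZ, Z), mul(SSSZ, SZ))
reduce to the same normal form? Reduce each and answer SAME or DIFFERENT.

Answer: DIFFERENT — A ⇓ SSSZ, B ⇓ S^6(Z)

Reduction:
Term A:
  start: mul(mul(SZ, SSSZ), add(SZ, Z))
  step 1: mul(add(SSSZ, mul(Z, SSSZ)), add(SZ, Z))
  step 2: mul(S(add(SSZ, mul(Z, SSSZ))), add(SZ, Z))
  step 3: add(add(SZ, Z), mul(add(SSZ, mul(Z, SSSZ)), add(SZ, Z)))
  step 4: add(S(add(Z, Z)), mul(add(SSZ, mul(Z, SSSZ)), add(SZ, Z)))
  step 5: S(add(add(Z, Z), mul(add(SSZ, mul(Z, SSSZ)), add(SZ, Z))))
  step 6: S(add(Z, mul(add(SSZ, mul(Z, SSSZ)), add(SZ, Z))))
  step 7: S(mul(add(SSZ, mul(Z, SSSZ)), add(SZ, Z)))
  step 8: S(mul(S(add(SZ, mul(Z, SSSZ))), add(SZ, Z)))
  step 9: S(add(add(SZ, Z), mul(add(SZ, mul(Z, SSSZ)), add(SZ, Z))))
  step 10: S(add(S(add(Z, Z)), mul(add(SZ, mul(Z, SSSZ)), add(SZ, Z))))
  step 11: S(S(add(add(Z, Z), mul(add(SZ, mul(Z, SSSZ)), add(SZ, Z)))))
  step 12: S(S(add(Z, mul(add(SZ, mul(Z, SSSZ)), add(SZ, Z)))))
  step 13: S(S(mul(add(SZ, mul(Z, SSSZ)), add(SZ, Z))))
  step 14: S(S(mul(S(add(Z, mul(Z, SSSZ))), add(SZ, Z))))
  step 15: S(S(add(add(SZ, Z), mul(add(Z, mul(Z, SSSZ)), add(SZ, Z)))))
  step 16: S(S(add(S(add(Z, Z)), mul(add(Z, mul(Z, SSSZ)), add(SZ, Z)))))
  step 17: S(S(S(add(add(Z, Z), mul(add(Z, mul(Z, SSSZ)), add(SZ, Z))))))
  step 18: S(S(S(add(Z, mul(add(Z, mul(Z, SSSZ)), add(SZ, Z))))))
  step 19: S(S(S(mul(add(Z, mul(Z, SSSZ)), add(SZ, Z)))))
  step 20: S(S(S(mul(mul(Z, SSSZ), add(SZ, Z)))))
  step 21: S(S(S(mul(Z, add(SZ, Z)))))
  step 22: SSSZ

Term B:
  start: mul(add(SSZ, Z), mul(SSSZ, SZ))
  step 1: mul(S(add(SZ, Z)), mul(SSSZ, SZ))
  step 2: add(mul(SSSZ, SZ), mul(add(SZ, Z), mul(SSSZ, SZ)))
  step 3: add(add(SZ, mul(SSZ, SZ)), mul(add(SZ, Z), mul(SSSZ, SZ)))
  step 4: add(S(add(Z, mul(SSZ, SZ))), mul(add(SZ, Z), mul(SSSZ, SZ)))
  step 5: S(add(add(Z, mul(SSZ, SZ)), mul(add(SZ, Z), mul(SSSZ, SZ))))
  step 6: S(add(mul(SSZ, SZ), mul(add(SZ, Z), mul(SSSZ, SZ))))
  step 7: S(add(add(SZ, mul(SZ, SZ)), mul(add(SZ, Z), mul(SSSZ, SZ))))
  step 8: S(add(S(add(Z, mul(SZ, SZ))), mul(add(SZ, Z), mul(SSSZ, SZ))))
  step 9: S(S(add(add(Z, mul(SZ, SZ)), mul(add(SZ, Z), mul(SSSZ, SZ)))))
  step 10: S(S(add(mul(SZ, SZ), mul(add(SZ, Z), mul(SSSZ, SZ)))))
  step 11: S(S(add(add(SZ, mul(Z, SZ)), mul(add(SZ, Z), mul(SSSZ, SZ)))))
  step 12: S(S(add(S(add(Z, mul(Z, SZ))), mul(add(SZ, Z), mul(SSSZ, SZ)))))
  step 13: S(S(S(add(add(Z, mul(Z, SZ)), mul(add(SZ, Z), mul(SSSZ, SZ))))))
  step 14: S(S(S(add(mul(Z, SZ), mul(add(SZ, Z), mul(SSSZ, SZ))))))
  step 15: S(S(S(add(Z, mul(add(SZ, Z), mul(SSSZ, SZ))))))
  step 16: S(S(S(mul(add(SZ, Z), mul(SSSZ, SZ)))))
  step 17: S(S(S(mul(S(add(Z, Z)), mul(SSSZ, SZ)))))
  step 18: S(S(S(add(mul(SSSZ, SZ), mul(add(Z, Z), mul(SSSZ, SZ))))))
  step 19: S(S(S(add(add(SZ, mul(SSZ, SZ)), mul(add(Z, Z), mul(SSSZ, SZ))))))
  step 20: S(S(S(add(S(add(Z, mul(SSZ, SZ))), mul(add(Z, Z), mul(SSSZ, SZ))))))
  step 21: S(S(S(S(add(add(Z, mul(SSZ, SZ)), mul(add(Z, Z), mul(SSSZ, SZ)))))))
  step 22: S(S(S(S(add(mul(SSZ, SZ), mul(add(Z, Z), mul(SSSZ, SZ)))))))
  step 23: S(S(S(S(add(add(SZ, mul(SZ, SZ)), mul(add(Z, Z), mul(SSSZ, SZ)))))))
  step 24: S(S(S(S(add(S(add(Z, mul(SZ, SZ))), mul(add(Z, Z), mul(SSSZ, SZ)))))))
  step 25: S(S(S(S(S(add(add(Z, mul(SZ, SZ)), mul(add(Z, Z), mul(SSSZ, SZ))))))))
  step 26: S(S(S(S(S(add(mul(SZ, SZ), mul(add(Z, Z), mul(SSSZ, SZ))))))))
  step 27: S(S(S(S(S(add(add(SZ, mul(Z, SZ)), mul(add(Z, Z), mul(SSSZ, SZ))))))))
  step 28: S(S(S(S(S(add(S(add(Z, mul(Z, SZ))), mul(add(Z, Z), mul(SSSZ, SZ))))))))
  step 29: S(S(S(S(S(S(add(add(Z, mul(Z, SZ)), mul(add(Z, Z), mul(SSSZ, SZ)))))))))
  step 30: S(S(S(S(S(S(add(mul(Z, SZ), mul(add(Z, Z), mul(SSSZ, SZ)))))))))
  step 31: S(S(S(S(S(S(add(Z, mul(add(Z, Z), mul(SSSZ, SZ)))))))))
  step 32: S(S(S(S(S(S(mul(add(Z, Z), mul(SSSZ, SZ))))))))
  step 33: S(S(S(S(S(S(mul(Z, mul(SSSZ, SZ))))))))
  step 34: S^6(Z)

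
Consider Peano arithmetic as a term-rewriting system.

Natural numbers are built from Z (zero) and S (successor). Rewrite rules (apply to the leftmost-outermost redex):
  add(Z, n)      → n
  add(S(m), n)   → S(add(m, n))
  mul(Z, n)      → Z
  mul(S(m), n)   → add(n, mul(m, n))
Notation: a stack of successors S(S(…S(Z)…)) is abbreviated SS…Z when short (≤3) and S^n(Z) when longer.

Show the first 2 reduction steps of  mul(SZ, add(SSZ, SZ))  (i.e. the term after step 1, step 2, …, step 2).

Answer: after 2 steps: add(S(add(SZ, SZ)), mul(Z, add(SSZ, SZ)))

Derivation:
  start: mul(SZ, add(SSZ, SZ))
  [1] add(add(SSZ, SZ), mul(Z, add(SSZ, SZ)))
  [2] add(S(add(SZ, SZ)), mul(Z, add(SSZ, SZ)))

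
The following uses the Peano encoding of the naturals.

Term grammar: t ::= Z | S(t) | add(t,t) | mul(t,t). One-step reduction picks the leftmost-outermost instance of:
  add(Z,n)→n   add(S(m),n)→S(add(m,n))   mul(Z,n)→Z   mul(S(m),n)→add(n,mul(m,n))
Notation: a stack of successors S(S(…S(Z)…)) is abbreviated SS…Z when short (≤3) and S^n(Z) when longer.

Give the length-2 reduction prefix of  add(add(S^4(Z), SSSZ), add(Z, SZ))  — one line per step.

Answer: after 2 steps: S(add(add(SSSZ, SSSZ), add(Z, SZ)))

Working:
  start: add(add(S^4(Z), SSSZ), add(Z, SZ))
  [1] add(S(add(SSSZ, SSSZ)), add(Z, SZ))
  [2] S(add(add(SSSZ, SSSZ), add(Z, SZ)))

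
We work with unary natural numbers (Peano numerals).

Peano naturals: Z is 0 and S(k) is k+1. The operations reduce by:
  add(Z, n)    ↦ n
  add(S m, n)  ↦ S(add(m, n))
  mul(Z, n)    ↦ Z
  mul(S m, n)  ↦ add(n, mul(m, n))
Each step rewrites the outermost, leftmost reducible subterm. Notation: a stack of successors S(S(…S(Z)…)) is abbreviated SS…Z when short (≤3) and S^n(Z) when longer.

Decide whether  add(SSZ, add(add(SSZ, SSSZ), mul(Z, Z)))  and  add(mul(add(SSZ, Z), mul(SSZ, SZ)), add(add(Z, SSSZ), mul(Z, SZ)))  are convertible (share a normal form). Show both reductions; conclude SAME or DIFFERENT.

Term A:
  start: add(SSZ, add(add(SSZ, SSSZ), mul(Z, Z)))
  step 1: S(add(SZ, add(add(SSZ, SSSZ), mul(Z, Z))))
  step 2: S(S(add(Z, add(add(SSZ, SSSZ), mul(Z, Z)))))
  step 3: S(S(add(add(SSZ, SSSZ), mul(Z, Z))))
  step 4: S(S(add(S(add(SZ, SSSZ)), mul(Z, Z))))
  step 5: S(S(S(add(add(SZ, SSSZ), mul(Z, Z)))))
  step 6: S(S(S(add(S(add(Z, SSSZ)), mul(Z, Z)))))
  step 7: S(S(S(S(add(add(Z, SSSZ), mul(Z, Z))))))
  step 8: S(S(S(S(add(SSSZ, mul(Z, Z))))))
  step 9: S(S(S(S(S(add(SSZ, mul(Z, Z)))))))
  step 10: S(S(S(S(S(S(add(SZ, mul(Z, Z))))))))
  step 11: S(S(S(S(S(S(S(add(Z, mul(Z, Z)))))))))
  step 12: S(S(S(S(S(S(S(mul(Z, Z))))))))
  step 13: S^7(Z)

Term B:
  start: add(mul(add(SSZ, Z), mul(SSZ, SZ)), add(add(Z, SSSZ), mul(Z, SZ)))
  step 1: add(mul(S(add(SZ, Z)), mul(SSZ, SZ)), add(add(Z, SSSZ), mul(Z, SZ)))
  step 2: add(add(mul(SSZ, SZ), mul(add(SZ, Z), mul(SSZ, SZ))), add(add(Z, SSSZ), mul(Z, SZ)))
  step 3: add(add(add(SZ, mul(SZ, SZ)), mul(add(SZ, Z), mul(SSZ, SZ))), add(add(Z, SSSZ), mul(Z, SZ)))
  step 4: add(add(S(add(Z, mul(SZ, SZ))), mul(add(SZ, Z), mul(SSZ, SZ))), add(add(Z, SSSZ), mul(Z, SZ)))
  step 5: add(S(add(add(Z, mul(SZ, SZ)), mul(add(SZ, Z), mul(SSZ, SZ)))), add(add(Z, SSSZ), mul(Z, SZ)))
  step 6: S(add(add(add(Z, mul(SZ, SZ)), mul(add(SZ, Z), mul(SSZ, SZ))), add(add(Z, SSSZ), mul(Z, SZ))))
  step 7: S(add(add(mul(SZ, SZ), mul(add(SZ, Z), mul(SSZ, SZ))), add(add(Z, SSSZ), mul(Z, SZ))))
  step 8: S(add(add(add(SZ, mul(Z, SZ)), mul(add(SZ, Z), mul(SSZ, SZ))), add(add(Z, SSSZ), mul(Z, SZ))))
  step 9: S(add(add(S(add(Z, mul(Z, SZ))), mul(add(SZ, Z), mul(SSZ, SZ))), add(add(Z, SSSZ), mul(Z, SZ))))
  step 10: S(add(S(add(add(Z, mul(Z, SZ)), mul(add(SZ, Z), mul(SSZ, SZ)))), add(add(Z, SSSZ), mul(Z, SZ))))
  step 11: S(S(add(add(add(Z, mul(Z, SZ)), mul(add(SZ, Z), mul(SSZ, SZ))), add(add(Z, SSSZ), mul(Z, SZ)))))
  step 12: S(S(add(add(mul(Z, SZ), mul(add(SZ, Z), mul(SSZ, SZ))), add(add(Z, SSSZ), mul(Z, SZ)))))
  step 13: S(S(add(add(Z, mul(add(SZ, Z), mul(SSZ, SZ))), add(add(Z, SSSZ), mul(Z, SZ)))))
  step 14: S(S(add(mul(add(SZ, Z), mul(SSZ, SZ)), add(add(Z, SSSZ), mul(Z, SZ)))))
  step 15: S(S(add(mul(S(add(Z, Z)), mul(SSZ, SZ)), add(add(Z, SSSZ), mul(Z, SZ)))))
  step 16: S(S(add(add(mul(SSZ, SZ), mul(add(Z, Z), mul(SSZ, SZ))), add(add(Z, SSSZ), mul(Z, SZ)))))
  step 17: S(S(add(add(add(SZ, mul(SZ, SZ)), mul(add(Z, Z), mul(SSZ, SZ))), add(add(Z, SSSZ), mul(Z, SZ)))))
  step 18: S(S(add(add(S(add(Z, mul(SZ, SZ))), mul(add(Z, Z), mul(SSZ, SZ))), add(add(Z, SSSZ), mul(Z, SZ)))))
  step 19: S(S(add(S(add(add(Z, mul(SZ, SZ)), mul(add(Z, Z), mul(SSZ, SZ)))), add(add(Z, SSSZ), mul(Z, SZ)))))
  step 20: S(S(S(add(add(add(Z, mul(SZ, SZ)), mul(add(Z, Z), mul(SSZ, SZ))), add(add(Z, SSSZ), mul(Z, SZ))))))
  step 21: S(S(S(add(add(mul(SZ, SZ), mul(add(Z, Z), mul(SSZ, SZ))), add(add(Z, SSSZ), mul(Z, SZ))))))
  step 22: S(S(S(add(add(add(SZ, mul(Z, SZ)), mul(add(Z, Z), mul(SSZ, SZ))), add(add(Z, SSSZ), mul(Z, SZ))))))
  step 23: S(S(S(add(add(S(add(Z, mul(Z, SZ))), mul(add(Z, Z), mul(SSZ, SZ))), add(add(Z, SSSZ), mul(Z, SZ))))))
  step 24: S(S(S(add(S(add(add(Z, mul(Z, SZ)), mul(add(Z, Z), mul(SSZ, SZ)))), add(add(Z, SSSZ), mul(Z, SZ))))))
  step 25: S(S(S(S(add(add(add(Z, mul(Z, SZ)), mul(add(Z, Z), mul(SSZ, SZ))), add(add(Z, SSSZ), mul(Z, SZ)))))))
  step 26: S(S(S(S(add(add(mul(Z, SZ), mul(add(Z, Z), mul(SSZ, SZ))), add(add(Z, SSSZ), mul(Z, SZ)))))))
  step 27: S(S(S(S(add(add(Z, mul(add(Z, Z), mul(SSZ, SZ))), add(add(Z, SSSZ), mul(Z, SZ)))))))
  step 28: S(S(S(S(add(mul(add(Z, Z), mul(SSZ, SZ)), add(add(Z, SSSZ), mul(Z, SZ)))))))
  step 29: S(S(S(S(add(mul(Z, mul(SSZ, SZ)), add(add(Z, SSSZ), mul(Z, SZ)))))))
  step 30: S(S(S(S(add(Z, add(add(Z, SSSZ), mul(Z, SZ)))))))
  step 31: S(S(S(S(add(add(Z, SSSZ), mul(Z, SZ))))))
  step 32: S(S(S(S(add(SSSZ, mul(Z, SZ))))))
  step 33: S(S(S(S(S(add(SSZ, mul(Z, SZ)))))))
  step 34: S(S(S(S(S(S(add(SZ, mul(Z, SZ))))))))
  step 35: S(S(S(S(S(S(S(add(Z, mul(Z, SZ)))))))))
  step 36: S(S(S(S(S(S(S(mul(Z, SZ))))))))
  step 37: S^7(Z)

Answer: SAME — A ⇓ S^7(Z), B ⇓ S^7(Z)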